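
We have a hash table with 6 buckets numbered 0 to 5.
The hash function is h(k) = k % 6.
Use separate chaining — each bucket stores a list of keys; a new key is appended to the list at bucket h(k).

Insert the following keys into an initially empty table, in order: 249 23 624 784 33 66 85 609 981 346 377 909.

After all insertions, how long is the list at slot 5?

Insert 249: h=3, bucket 3 empty → new chain.
Insert 23: h=5, bucket 5 empty → new chain.
Insert 624: h=0, bucket 0 empty → new chain.
Insert 784: h=4, bucket 4 empty → new chain.
Insert 33: h=3, bucket 3 nonempty → append to chain.
Insert 66: h=0, bucket 0 nonempty → append to chain.
Insert 85: h=1, bucket 1 empty → new chain.
Insert 609: h=3, bucket 3 nonempty → append to chain.
Insert 981: h=3, bucket 3 nonempty → append to chain.
Insert 346: h=4, bucket 4 nonempty → append to chain.
Insert 377: h=5, bucket 5 nonempty → append to chain.
Insert 909: h=3, bucket 3 nonempty → append to chain.
Final buckets:
0: 624 -> 66
1: 85
2: _
3: 249 -> 33 -> 609 -> 981 -> 909
4: 784 -> 346
5: 23 -> 377

2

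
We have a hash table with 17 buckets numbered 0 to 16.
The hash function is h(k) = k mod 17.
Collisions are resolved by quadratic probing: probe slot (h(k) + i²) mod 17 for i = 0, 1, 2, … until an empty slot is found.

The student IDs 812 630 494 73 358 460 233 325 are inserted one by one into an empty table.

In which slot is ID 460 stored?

0

Insert 812: h=13, slot 13 empty -> index 13.
Insert 630: h=1, slot 1 empty -> index 1.
Insert 494: h=1, slot 1 occupied -> index 2.
Insert 73: h=5, slot 5 empty -> index 5.
Insert 358: h=1, slots 1,2,5 occupied -> index 10.
Insert 460: h=1, slots 1,2,5,10 occupied -> index 0.
Insert 233: h=12, slot 12 empty -> index 12.
Insert 325: h=2, slot 2 occupied -> index 3.
Table: [460, 630, 494, 325, -, 73, -, -, -, -, 358, -, 233, 812, -, -, -]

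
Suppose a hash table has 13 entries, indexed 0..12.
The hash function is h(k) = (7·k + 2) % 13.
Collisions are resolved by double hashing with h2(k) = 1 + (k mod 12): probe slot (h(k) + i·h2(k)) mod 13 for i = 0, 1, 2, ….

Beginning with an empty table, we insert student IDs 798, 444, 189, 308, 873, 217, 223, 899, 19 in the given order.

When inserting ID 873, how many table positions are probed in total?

Insert 798: h=11, slot 11 empty => index 11.
Insert 444: h=3, slot 3 empty => index 3.
Insert 189: h=12, slot 12 empty => index 12.
Insert 308: h=0, slot 0 empty => index 0.
Insert 873: h=3, h2=10, slots 3,0 occupied => index 10.
Insert 217: h=0, h2=2, slot 0 occupied => index 2.
Insert 223: h=3, h2=8, slots 3,11 occupied => index 6.
Insert 899: h=3, h2=12, slots 3,2 occupied => index 1.
Insert 19: h=5, slot 5 empty => index 5.
Table: [308, 899, 217, 444, ., 19, 223, ., ., ., 873, 798, 189]

3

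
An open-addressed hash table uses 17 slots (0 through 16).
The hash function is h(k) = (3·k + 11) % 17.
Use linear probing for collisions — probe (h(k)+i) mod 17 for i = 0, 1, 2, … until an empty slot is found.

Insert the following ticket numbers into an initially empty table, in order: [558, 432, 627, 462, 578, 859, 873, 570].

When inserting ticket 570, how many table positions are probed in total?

558 hashes to 2; slot 2 is free -> place at 2.
432 hashes to 15; slot 15 is free -> place at 15.
627 hashes to 5; slot 5 is free -> place at 5.
462 hashes to 3; slot 3 is free -> place at 3.
578 hashes to 11; slot 11 is free -> place at 11.
859 hashes to 4; slot 4 is free -> place at 4.
873 hashes to 12; slot 12 is free -> place at 12.
570 hashes to 4; 4,5 taken -> place at 6.
Table: [—, —, 558, 462, 859, 627, 570, —, —, —, —, 578, 873, —, —, 432, —]

3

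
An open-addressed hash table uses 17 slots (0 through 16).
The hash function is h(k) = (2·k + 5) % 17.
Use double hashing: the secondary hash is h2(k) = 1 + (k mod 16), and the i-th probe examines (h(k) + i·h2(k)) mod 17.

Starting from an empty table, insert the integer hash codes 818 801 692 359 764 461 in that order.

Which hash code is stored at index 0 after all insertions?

359

Insert 818: h=9, slot 9 empty → index 9.
Insert 801: h=9, h2=2, slot 9 occupied → index 11.
Insert 692: h=12, slot 12 empty → index 12.
Insert 359: h=9, h2=8, slot 9 occupied → index 0.
Insert 764: h=3, slot 3 empty → index 3.
Insert 461: h=9, h2=14, slot 9 occupied → index 6.
Table: [359, ∅, ∅, 764, ∅, ∅, 461, ∅, ∅, 818, ∅, 801, 692, ∅, ∅, ∅, ∅]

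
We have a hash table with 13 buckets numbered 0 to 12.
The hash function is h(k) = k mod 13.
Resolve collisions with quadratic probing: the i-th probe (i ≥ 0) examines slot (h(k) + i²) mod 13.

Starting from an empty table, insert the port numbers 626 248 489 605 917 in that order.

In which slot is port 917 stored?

626 hashes to 2; slot 2 is free -> place at 2.
248 hashes to 1; slot 1 is free -> place at 1.
489 hashes to 8; slot 8 is free -> place at 8.
605 hashes to 7; slot 7 is free -> place at 7.
917 hashes to 7; 7,8 taken -> place at 11.
Table: [-, 248, 626, -, -, -, -, 605, 489, -, -, 917, -]

11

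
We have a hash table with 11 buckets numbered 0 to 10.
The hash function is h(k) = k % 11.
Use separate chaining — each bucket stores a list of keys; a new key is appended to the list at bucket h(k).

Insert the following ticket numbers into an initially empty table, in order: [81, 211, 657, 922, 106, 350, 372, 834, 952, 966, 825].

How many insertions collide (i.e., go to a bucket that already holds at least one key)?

4

81 → bucket 4
211 → bucket 2
657 → bucket 8
922 → bucket 9
106 → bucket 7
350 → bucket 9 (collision)
372 → bucket 9 (collision)
834 → bucket 9 (collision)
952 → bucket 6
966 → bucket 9 (collision)
825 → bucket 0
Final buckets:
0: 825
1: .
2: 211
3: .
4: 81
5: .
6: 952
7: 106
8: 657
9: 922 -> 350 -> 372 -> 834 -> 966
10: .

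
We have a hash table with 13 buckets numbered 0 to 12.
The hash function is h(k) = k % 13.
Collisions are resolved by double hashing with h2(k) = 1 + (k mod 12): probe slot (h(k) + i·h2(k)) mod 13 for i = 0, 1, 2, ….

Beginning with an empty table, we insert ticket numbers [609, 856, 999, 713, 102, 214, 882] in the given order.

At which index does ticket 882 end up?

12

Insert 609: h=11, slot 11 empty → index 11.
Insert 856: h=11, h2=5, slot 11 occupied → index 3.
Insert 999: h=11, h2=4, slot 11 occupied → index 2.
Insert 713: h=11, h2=6, slot 11 occupied → index 4.
Insert 102: h=11, h2=7, slot 11 occupied → index 5.
Insert 214: h=6, slot 6 empty → index 6.
Insert 882: h=11, h2=7, slots 11,5 occupied → index 12.
Table: [-, -, 999, 856, 713, 102, 214, -, -, -, -, 609, 882]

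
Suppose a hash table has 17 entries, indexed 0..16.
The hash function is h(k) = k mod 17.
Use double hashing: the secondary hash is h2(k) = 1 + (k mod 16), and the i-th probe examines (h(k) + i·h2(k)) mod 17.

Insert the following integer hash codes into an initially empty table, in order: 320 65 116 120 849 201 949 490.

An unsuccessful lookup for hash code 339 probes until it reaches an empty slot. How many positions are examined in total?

Insert 320: h=14, slot 14 empty => index 14.
Insert 65: h=14, h2=2, slot 14 occupied => index 16.
Insert 116: h=14, h2=5, slot 14 occupied => index 2.
Insert 120: h=1, slot 1 empty => index 1.
Insert 849: h=16, h2=2, slots 16,1 occupied => index 3.
Insert 201: h=14, h2=10, slot 14 occupied => index 7.
Insert 949: h=14, h2=6, slots 14,3 occupied => index 9.
Insert 490: h=14, h2=11, slot 14 occupied => index 8.
Table: [—, 120, 116, 849, —, —, —, 201, 490, 949, —, —, —, —, 320, —, 65]
Lookup 339: h=16, h2=4, probe 16,3,7,11 → slot 11 empty, not found.

4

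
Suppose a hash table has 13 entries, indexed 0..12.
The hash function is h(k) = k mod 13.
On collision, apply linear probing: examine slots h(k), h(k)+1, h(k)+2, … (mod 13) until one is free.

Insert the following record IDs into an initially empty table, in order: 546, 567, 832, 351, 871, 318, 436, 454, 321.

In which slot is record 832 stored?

1

546: h=0 → slot 0
567: h=8 → slot 8
832: h=0, probe 0,1 → slot 1
351: h=0, probe 0,1,2 → slot 2
871: h=0, probe 0,1,2,3 → slot 3
318: h=6 → slot 6
436: h=7 → slot 7
454: h=12 → slot 12
321: h=9 → slot 9
Table: [546, 832, 351, 871, _, _, 318, 436, 567, 321, _, _, 454]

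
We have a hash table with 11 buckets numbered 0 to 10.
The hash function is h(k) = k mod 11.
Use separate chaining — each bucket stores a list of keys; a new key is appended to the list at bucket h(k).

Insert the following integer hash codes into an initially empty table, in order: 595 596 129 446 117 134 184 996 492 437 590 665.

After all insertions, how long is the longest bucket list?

Insert 595: h=1, bucket 1 empty → new chain.
Insert 596: h=2, bucket 2 empty → new chain.
Insert 129: h=8, bucket 8 empty → new chain.
Insert 446: h=6, bucket 6 empty → new chain.
Insert 117: h=7, bucket 7 empty → new chain.
Insert 134: h=2, bucket 2 nonempty → append to chain.
Insert 184: h=8, bucket 8 nonempty → append to chain.
Insert 996: h=6, bucket 6 nonempty → append to chain.
Insert 492: h=8, bucket 8 nonempty → append to chain.
Insert 437: h=8, bucket 8 nonempty → append to chain.
Insert 590: h=7, bucket 7 nonempty → append to chain.
Insert 665: h=5, bucket 5 empty → new chain.
Final buckets:
0: —
1: 595
2: 596 -> 134
3: —
4: —
5: 665
6: 446 -> 996
7: 117 -> 590
8: 129 -> 184 -> 492 -> 437
9: —
10: —

4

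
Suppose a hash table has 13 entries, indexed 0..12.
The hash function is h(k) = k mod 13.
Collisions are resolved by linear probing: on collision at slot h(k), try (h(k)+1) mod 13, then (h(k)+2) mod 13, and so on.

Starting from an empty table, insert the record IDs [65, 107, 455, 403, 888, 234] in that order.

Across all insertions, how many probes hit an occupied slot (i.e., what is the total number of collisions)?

Insert 65: h=0, slot 0 empty → index 0.
Insert 107: h=3, slot 3 empty → index 3.
Insert 455: h=0, slot 0 occupied → index 1.
Insert 403: h=0, slots 0,1 occupied → index 2.
Insert 888: h=4, slot 4 empty → index 4.
Insert 234: h=0, slots 0,1,2,3,4 occupied → index 5.
Table: [65, 455, 403, 107, 888, 234, _, _, _, _, _, _, _]

8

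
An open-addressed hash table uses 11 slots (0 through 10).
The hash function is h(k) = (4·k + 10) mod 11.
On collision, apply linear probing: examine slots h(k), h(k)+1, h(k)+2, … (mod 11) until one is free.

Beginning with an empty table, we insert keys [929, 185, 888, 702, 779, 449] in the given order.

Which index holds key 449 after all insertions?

929: h=8 => slot 8
185: h=2 => slot 2
888: h=9 => slot 9
702: h=2, probe 2,3 => slot 3
779: h=2, probe 2,3,4 => slot 4
449: h=2, probe 2,3,4,5 => slot 5
Table: [-, -, 185, 702, 779, 449, -, -, 929, 888, -]

5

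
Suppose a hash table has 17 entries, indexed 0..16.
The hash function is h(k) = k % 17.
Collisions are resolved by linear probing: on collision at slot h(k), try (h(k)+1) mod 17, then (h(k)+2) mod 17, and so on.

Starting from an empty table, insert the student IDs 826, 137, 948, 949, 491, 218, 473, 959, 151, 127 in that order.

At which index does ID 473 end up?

826: h=10 -> slot 10
137: h=1 -> slot 1
948: h=13 -> slot 13
949: h=14 -> slot 14
491: h=15 -> slot 15
218: h=14, probe 14,15,16 -> slot 16
473: h=14, probe 14,15,16,0 -> slot 0
959: h=7 -> slot 7
151: h=15, probe 15,16,0,1,2 -> slot 2
127: h=8 -> slot 8
Table: [473, 137, 151, —, —, —, —, 959, 127, —, 826, —, —, 948, 949, 491, 218]

0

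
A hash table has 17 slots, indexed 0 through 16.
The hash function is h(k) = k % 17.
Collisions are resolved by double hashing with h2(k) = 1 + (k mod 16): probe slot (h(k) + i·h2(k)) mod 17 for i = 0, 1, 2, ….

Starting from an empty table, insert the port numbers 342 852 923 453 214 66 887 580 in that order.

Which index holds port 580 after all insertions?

342 hashes to 2; slot 2 is free -> place at 2.
852 hashes to 2, h2=5; 2 taken -> place at 7.
923 hashes to 5; slot 5 is free -> place at 5.
453 hashes to 11; slot 11 is free -> place at 11.
214 hashes to 10; slot 10 is free -> place at 10.
66 hashes to 15; slot 15 is free -> place at 15.
887 hashes to 3; slot 3 is free -> place at 3.
580 hashes to 2, h2=5; 2,7 taken -> place at 12.
Table: [-, -, 342, 887, -, 923, -, 852, -, -, 214, 453, 580, -, -, 66, -]

12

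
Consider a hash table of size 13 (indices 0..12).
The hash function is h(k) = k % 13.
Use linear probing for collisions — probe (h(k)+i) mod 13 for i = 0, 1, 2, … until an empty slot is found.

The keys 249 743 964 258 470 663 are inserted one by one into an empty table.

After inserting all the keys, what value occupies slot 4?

964

249: h=2 → slot 2
743: h=2, probe 2,3 → slot 3
964: h=2, probe 2,3,4 → slot 4
258: h=11 → slot 11
470: h=2, probe 2,3,4,5 → slot 5
663: h=0 → slot 0
Table: [663, —, 249, 743, 964, 470, —, —, —, —, —, 258, —]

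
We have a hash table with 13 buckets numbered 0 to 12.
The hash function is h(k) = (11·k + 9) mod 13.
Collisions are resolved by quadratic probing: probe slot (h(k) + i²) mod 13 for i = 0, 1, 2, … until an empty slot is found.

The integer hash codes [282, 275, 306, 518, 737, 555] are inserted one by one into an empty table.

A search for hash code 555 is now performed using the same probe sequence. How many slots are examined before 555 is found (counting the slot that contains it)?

282 hashes to 4; slot 4 is free => place at 4.
275 hashes to 5; slot 5 is free => place at 5.
306 hashes to 8; slot 8 is free => place at 8.
518 hashes to 0; slot 0 is free => place at 0.
737 hashes to 4; 4,5,8,0 taken => place at 7.
555 hashes to 4; 4,5,8,0,7 taken => place at 3.
Table: [518, -, -, 555, 282, 275, -, 737, 306, -, -, -, -]
Lookup 555: h=4, probe 4,5,8,0,7,3 → found at 3.

6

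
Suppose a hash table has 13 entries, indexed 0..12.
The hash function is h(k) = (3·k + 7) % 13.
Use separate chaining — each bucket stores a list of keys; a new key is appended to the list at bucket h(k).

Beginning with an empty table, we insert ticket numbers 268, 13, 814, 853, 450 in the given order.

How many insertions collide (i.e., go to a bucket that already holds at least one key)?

268 → bucket 5
13 → bucket 7
814 → bucket 5 (collision)
853 → bucket 5 (collision)
450 → bucket 5 (collision)
Final buckets:
0: _
1: _
2: _
3: _
4: _
5: 268 -> 814 -> 853 -> 450
6: _
7: 13
8: _
9: _
10: _
11: _
12: _

3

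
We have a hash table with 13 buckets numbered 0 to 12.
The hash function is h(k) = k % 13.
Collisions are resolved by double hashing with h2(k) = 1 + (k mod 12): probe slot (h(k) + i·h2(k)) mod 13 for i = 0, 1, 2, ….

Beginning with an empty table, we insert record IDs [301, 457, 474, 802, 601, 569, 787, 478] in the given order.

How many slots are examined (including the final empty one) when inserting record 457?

2

Insert 301: h=2, slot 2 empty → index 2.
Insert 457: h=2, h2=2, slot 2 occupied → index 4.
Insert 474: h=6, slot 6 empty → index 6.
Insert 802: h=9, slot 9 empty → index 9.
Insert 601: h=3, slot 3 empty → index 3.
Insert 569: h=10, slot 10 empty → index 10.
Insert 787: h=7, slot 7 empty → index 7.
Insert 478: h=10, h2=11, slot 10 occupied → index 8.
Table: [∅, ∅, 301, 601, 457, ∅, 474, 787, 478, 802, 569, ∅, ∅]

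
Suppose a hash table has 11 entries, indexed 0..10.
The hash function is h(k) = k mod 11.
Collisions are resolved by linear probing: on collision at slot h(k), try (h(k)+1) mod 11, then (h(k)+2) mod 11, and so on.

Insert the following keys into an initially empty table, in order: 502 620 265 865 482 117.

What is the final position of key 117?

10

502 hashes to 7; slot 7 is free => place at 7.
620 hashes to 4; slot 4 is free => place at 4.
265 hashes to 1; slot 1 is free => place at 1.
865 hashes to 7; 7 taken => place at 8.
482 hashes to 9; slot 9 is free => place at 9.
117 hashes to 7; 7,8,9 taken => place at 10.
Table: [_, 265, _, _, 620, _, _, 502, 865, 482, 117]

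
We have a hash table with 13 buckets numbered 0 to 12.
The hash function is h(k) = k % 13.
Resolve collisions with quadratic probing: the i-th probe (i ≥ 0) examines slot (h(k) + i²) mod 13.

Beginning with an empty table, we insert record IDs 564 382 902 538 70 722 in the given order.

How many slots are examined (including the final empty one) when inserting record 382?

Insert 564: h=5, slot 5 empty -> index 5.
Insert 382: h=5, slot 5 occupied -> index 6.
Insert 902: h=5, slots 5,6 occupied -> index 9.
Insert 538: h=5, slots 5,6,9 occupied -> index 1.
Insert 70: h=5, slots 5,6,9,1 occupied -> index 8.
Insert 722: h=7, slot 7 empty -> index 7.
Table: [., 538, ., ., ., 564, 382, 722, 70, 902, ., ., .]

2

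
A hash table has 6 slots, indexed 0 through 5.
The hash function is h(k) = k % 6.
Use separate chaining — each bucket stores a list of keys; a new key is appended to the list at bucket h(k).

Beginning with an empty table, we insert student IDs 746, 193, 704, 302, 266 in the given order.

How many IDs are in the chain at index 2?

4

Insert 746: h=2, bucket 2 empty → new chain.
Insert 193: h=1, bucket 1 empty → new chain.
Insert 704: h=2, bucket 2 nonempty → append to chain.
Insert 302: h=2, bucket 2 nonempty → append to chain.
Insert 266: h=2, bucket 2 nonempty → append to chain.
Final buckets:
0: ∅
1: 193
2: 746 -> 704 -> 302 -> 266
3: ∅
4: ∅
5: ∅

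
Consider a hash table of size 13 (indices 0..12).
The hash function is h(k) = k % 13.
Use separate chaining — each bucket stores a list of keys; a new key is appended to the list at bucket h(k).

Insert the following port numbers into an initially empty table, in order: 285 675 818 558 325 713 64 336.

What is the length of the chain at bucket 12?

Insert 285: h=12, bucket 12 empty → new chain.
Insert 675: h=12, bucket 12 nonempty → append to chain.
Insert 818: h=12, bucket 12 nonempty → append to chain.
Insert 558: h=12, bucket 12 nonempty → append to chain.
Insert 325: h=0, bucket 0 empty → new chain.
Insert 713: h=11, bucket 11 empty → new chain.
Insert 64: h=12, bucket 12 nonempty → append to chain.
Insert 336: h=11, bucket 11 nonempty → append to chain.
Final buckets:
0: 325
1: ∅
2: ∅
3: ∅
4: ∅
5: ∅
6: ∅
7: ∅
8: ∅
9: ∅
10: ∅
11: 713 -> 336
12: 285 -> 675 -> 818 -> 558 -> 64

5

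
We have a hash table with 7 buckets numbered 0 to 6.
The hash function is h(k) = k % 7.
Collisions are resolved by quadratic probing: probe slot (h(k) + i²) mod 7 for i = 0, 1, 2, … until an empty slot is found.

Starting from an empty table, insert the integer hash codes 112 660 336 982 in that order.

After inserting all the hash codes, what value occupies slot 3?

982

Insert 112: h=0, slot 0 empty => index 0.
Insert 660: h=2, slot 2 empty => index 2.
Insert 336: h=0, slot 0 occupied => index 1.
Insert 982: h=2, slot 2 occupied => index 3.
Table: [112, 336, 660, 982, -, -, -]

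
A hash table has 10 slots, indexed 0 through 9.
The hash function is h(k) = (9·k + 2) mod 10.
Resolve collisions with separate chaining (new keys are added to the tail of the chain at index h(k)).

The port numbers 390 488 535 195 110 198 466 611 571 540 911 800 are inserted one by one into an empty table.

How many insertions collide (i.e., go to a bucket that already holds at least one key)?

Insert 390: h=2, bucket 2 empty → new chain.
Insert 488: h=4, bucket 4 empty → new chain.
Insert 535: h=7, bucket 7 empty → new chain.
Insert 195: h=7, bucket 7 nonempty → append to chain.
Insert 110: h=2, bucket 2 nonempty → append to chain.
Insert 198: h=4, bucket 4 nonempty → append to chain.
Insert 466: h=6, bucket 6 empty → new chain.
Insert 611: h=1, bucket 1 empty → new chain.
Insert 571: h=1, bucket 1 nonempty → append to chain.
Insert 540: h=2, bucket 2 nonempty → append to chain.
Insert 911: h=1, bucket 1 nonempty → append to chain.
Insert 800: h=2, bucket 2 nonempty → append to chain.
Final buckets:
0: _
1: 611 -> 571 -> 911
2: 390 -> 110 -> 540 -> 800
3: _
4: 488 -> 198
5: _
6: 466
7: 535 -> 195
8: _
9: _

7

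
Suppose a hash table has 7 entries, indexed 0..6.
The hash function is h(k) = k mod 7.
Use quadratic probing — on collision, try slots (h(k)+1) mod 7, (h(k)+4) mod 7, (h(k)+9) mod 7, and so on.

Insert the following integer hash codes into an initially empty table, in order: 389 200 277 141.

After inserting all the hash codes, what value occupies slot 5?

389: h=4 -> slot 4
200: h=4, probe 4,5 -> slot 5
277: h=4, probe 4,5,1 -> slot 1
141: h=1, probe 1,2 -> slot 2
Table: [_, 277, 141, _, 389, 200, _]

200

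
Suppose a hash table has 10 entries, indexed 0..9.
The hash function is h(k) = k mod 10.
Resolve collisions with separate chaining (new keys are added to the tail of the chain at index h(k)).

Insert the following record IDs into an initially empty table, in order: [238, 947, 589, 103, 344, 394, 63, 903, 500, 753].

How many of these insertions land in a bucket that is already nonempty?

4

Insert 238: h=8, bucket 8 empty -> new chain.
Insert 947: h=7, bucket 7 empty -> new chain.
Insert 589: h=9, bucket 9 empty -> new chain.
Insert 103: h=3, bucket 3 empty -> new chain.
Insert 344: h=4, bucket 4 empty -> new chain.
Insert 394: h=4, bucket 4 nonempty -> append to chain.
Insert 63: h=3, bucket 3 nonempty -> append to chain.
Insert 903: h=3, bucket 3 nonempty -> append to chain.
Insert 500: h=0, bucket 0 empty -> new chain.
Insert 753: h=3, bucket 3 nonempty -> append to chain.
Final buckets:
0: 500
1: —
2: —
3: 103 -> 63 -> 903 -> 753
4: 344 -> 394
5: —
6: —
7: 947
8: 238
9: 589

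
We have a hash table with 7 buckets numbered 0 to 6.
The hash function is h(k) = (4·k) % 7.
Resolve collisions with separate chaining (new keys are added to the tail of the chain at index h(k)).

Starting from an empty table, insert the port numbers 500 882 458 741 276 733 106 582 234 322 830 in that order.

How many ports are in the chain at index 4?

500 -> bucket 5
882 -> bucket 0
458 -> bucket 5 (collision)
741 -> bucket 3
276 -> bucket 5 (collision)
733 -> bucket 6
106 -> bucket 4
582 -> bucket 4 (collision)
234 -> bucket 5 (collision)
322 -> bucket 0 (collision)
830 -> bucket 2
Final buckets:
0: 882 -> 322
1: ∅
2: 830
3: 741
4: 106 -> 582
5: 500 -> 458 -> 276 -> 234
6: 733

2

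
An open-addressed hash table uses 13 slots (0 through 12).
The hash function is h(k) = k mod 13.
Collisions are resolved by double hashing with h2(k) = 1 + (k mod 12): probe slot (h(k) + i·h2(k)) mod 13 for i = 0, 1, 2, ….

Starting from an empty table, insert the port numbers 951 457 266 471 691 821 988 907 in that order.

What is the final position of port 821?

951 hashes to 2; slot 2 is free -> place at 2.
457 hashes to 2, h2=2; 2 taken -> place at 4.
266 hashes to 6; slot 6 is free -> place at 6.
471 hashes to 3; slot 3 is free -> place at 3.
691 hashes to 2, h2=8; 2 taken -> place at 10.
821 hashes to 2, h2=6; 2 taken -> place at 8.
988 hashes to 0; slot 0 is free -> place at 0.
907 hashes to 10, h2=8; 10 taken -> place at 5.
Table: [988, ∅, 951, 471, 457, 907, 266, ∅, 821, ∅, 691, ∅, ∅]

8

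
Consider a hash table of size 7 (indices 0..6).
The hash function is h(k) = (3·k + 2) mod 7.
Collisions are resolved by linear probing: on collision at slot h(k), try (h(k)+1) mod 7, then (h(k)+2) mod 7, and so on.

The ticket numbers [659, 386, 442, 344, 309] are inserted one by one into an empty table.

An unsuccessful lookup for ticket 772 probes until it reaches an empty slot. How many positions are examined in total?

659: h=5 → slot 5
386: h=5, probe 5,6 → slot 6
442: h=5, probe 5,6,0 → slot 0
344: h=5, probe 5,6,0,1 → slot 1
309: h=5, probe 5,6,0,1,2 → slot 2
Table: [442, 344, 309, ., ., 659, 386]
Lookup 772: h=1, probe 1,2,3 → slot 3 empty, not found.

3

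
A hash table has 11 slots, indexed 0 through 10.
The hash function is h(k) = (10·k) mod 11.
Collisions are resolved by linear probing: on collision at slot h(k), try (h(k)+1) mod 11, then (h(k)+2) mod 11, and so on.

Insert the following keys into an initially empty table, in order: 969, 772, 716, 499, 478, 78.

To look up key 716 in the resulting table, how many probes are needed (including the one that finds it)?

Insert 969: h=10, slot 10 empty → index 10.
Insert 772: h=9, slot 9 empty → index 9.
Insert 716: h=10, slot 10 occupied → index 0.
Insert 499: h=7, slot 7 empty → index 7.
Insert 478: h=6, slot 6 empty → index 6.
Insert 78: h=10, slots 10,0 occupied → index 1.
Table: [716, 78, -, -, -, -, 478, 499, -, 772, 969]
Lookup 716: h=10, probe 10,0 → found at 0.

2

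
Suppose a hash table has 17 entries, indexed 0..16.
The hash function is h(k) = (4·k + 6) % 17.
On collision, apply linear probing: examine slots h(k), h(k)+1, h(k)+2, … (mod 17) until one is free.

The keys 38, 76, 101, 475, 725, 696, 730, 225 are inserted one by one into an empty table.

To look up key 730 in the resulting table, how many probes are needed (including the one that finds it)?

6

Insert 38: h=5, slot 5 empty => index 5.
Insert 76: h=4, slot 4 empty => index 4.
Insert 101: h=2, slot 2 empty => index 2.
Insert 475: h=2, slot 2 occupied => index 3.
Insert 725: h=16, slot 16 empty => index 16.
Insert 696: h=2, slots 2,3,4,5 occupied => index 6.
Insert 730: h=2, slots 2,3,4,5,6 occupied => index 7.
Insert 225: h=5, slots 5,6,7 occupied => index 8.
Table: [., ., 101, 475, 76, 38, 696, 730, 225, ., ., ., ., ., ., ., 725]
Lookup 730: h=2, probe 2,3,4,5,6,7 → found at 7.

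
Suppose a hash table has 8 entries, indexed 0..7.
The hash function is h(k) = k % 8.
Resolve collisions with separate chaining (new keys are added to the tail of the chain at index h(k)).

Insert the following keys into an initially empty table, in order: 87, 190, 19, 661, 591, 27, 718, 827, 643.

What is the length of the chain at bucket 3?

87 -> bucket 7
190 -> bucket 6
19 -> bucket 3
661 -> bucket 5
591 -> bucket 7 (collision)
27 -> bucket 3 (collision)
718 -> bucket 6 (collision)
827 -> bucket 3 (collision)
643 -> bucket 3 (collision)
Final buckets:
0: _
1: _
2: _
3: 19 -> 27 -> 827 -> 643
4: _
5: 661
6: 190 -> 718
7: 87 -> 591

4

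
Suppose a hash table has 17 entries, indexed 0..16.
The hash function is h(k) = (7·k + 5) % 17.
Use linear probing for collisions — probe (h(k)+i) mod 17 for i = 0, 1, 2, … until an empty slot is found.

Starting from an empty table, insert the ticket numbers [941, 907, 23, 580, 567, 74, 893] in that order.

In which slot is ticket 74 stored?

941: h=13 => slot 13
907: h=13, probe 13,14 => slot 14
23: h=13, probe 13,14,15 => slot 15
580: h=2 => slot 2
567: h=13, probe 13,14,15,16 => slot 16
74: h=13, probe 13,14,15,16,0 => slot 0
893: h=0, probe 0,1 => slot 1
Table: [74, 893, 580, -, -, -, -, -, -, -, -, -, -, 941, 907, 23, 567]

0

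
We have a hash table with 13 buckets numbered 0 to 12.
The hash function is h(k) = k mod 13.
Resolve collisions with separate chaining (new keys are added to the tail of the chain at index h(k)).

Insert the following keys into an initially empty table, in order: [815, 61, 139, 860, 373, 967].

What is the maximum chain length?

4

Insert 815: h=9, bucket 9 empty -> new chain.
Insert 61: h=9, bucket 9 nonempty -> append to chain.
Insert 139: h=9, bucket 9 nonempty -> append to chain.
Insert 860: h=2, bucket 2 empty -> new chain.
Insert 373: h=9, bucket 9 nonempty -> append to chain.
Insert 967: h=5, bucket 5 empty -> new chain.
Final buckets:
0: _
1: _
2: 860
3: _
4: _
5: 967
6: _
7: _
8: _
9: 815 -> 61 -> 139 -> 373
10: _
11: _
12: _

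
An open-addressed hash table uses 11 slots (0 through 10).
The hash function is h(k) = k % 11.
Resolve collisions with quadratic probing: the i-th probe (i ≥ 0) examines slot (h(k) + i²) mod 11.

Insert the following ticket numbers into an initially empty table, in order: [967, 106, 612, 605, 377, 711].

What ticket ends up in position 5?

967: h=10 → slot 10
106: h=7 → slot 7
612: h=7, probe 7,8 → slot 8
605: h=0 → slot 0
377: h=3 → slot 3
711: h=7, probe 7,8,0,5 → slot 5
Table: [605, -, -, 377, -, 711, -, 106, 612, -, 967]

711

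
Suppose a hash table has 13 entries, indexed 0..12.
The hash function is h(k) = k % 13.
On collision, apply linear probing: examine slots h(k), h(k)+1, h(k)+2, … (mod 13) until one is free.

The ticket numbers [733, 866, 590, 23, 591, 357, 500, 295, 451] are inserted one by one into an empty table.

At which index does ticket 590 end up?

733 hashes to 5; slot 5 is free -> place at 5.
866 hashes to 8; slot 8 is free -> place at 8.
590 hashes to 5; 5 taken -> place at 6.
23 hashes to 10; slot 10 is free -> place at 10.
591 hashes to 6; 6 taken -> place at 7.
357 hashes to 6; 6,7,8 taken -> place at 9.
500 hashes to 6; 6,7,8,9,10 taken -> place at 11.
295 hashes to 9; 9,10,11 taken -> place at 12.
451 hashes to 9; 9,10,11,12 taken -> place at 0.
Table: [451, —, —, —, —, 733, 590, 591, 866, 357, 23, 500, 295]

6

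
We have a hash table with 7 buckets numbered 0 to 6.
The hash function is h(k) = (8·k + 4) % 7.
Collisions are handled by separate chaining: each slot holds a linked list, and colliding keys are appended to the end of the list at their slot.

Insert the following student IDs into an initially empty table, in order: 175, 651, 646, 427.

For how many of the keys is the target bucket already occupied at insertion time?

2

175 → bucket 4
651 → bucket 4 (collision)
646 → bucket 6
427 → bucket 4 (collision)
Final buckets:
0: .
1: .
2: .
3: .
4: 175 -> 651 -> 427
5: .
6: 646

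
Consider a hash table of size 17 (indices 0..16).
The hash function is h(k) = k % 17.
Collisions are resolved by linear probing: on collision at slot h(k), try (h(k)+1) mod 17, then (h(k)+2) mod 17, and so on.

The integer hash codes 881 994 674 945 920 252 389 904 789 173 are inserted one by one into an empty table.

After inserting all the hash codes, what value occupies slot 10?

Insert 881: h=14, slot 14 empty -> index 14.
Insert 994: h=8, slot 8 empty -> index 8.
Insert 674: h=11, slot 11 empty -> index 11.
Insert 945: h=10, slot 10 empty -> index 10.
Insert 920: h=2, slot 2 empty -> index 2.
Insert 252: h=14, slot 14 occupied -> index 15.
Insert 389: h=15, slot 15 occupied -> index 16.
Insert 904: h=3, slot 3 empty -> index 3.
Insert 789: h=7, slot 7 empty -> index 7.
Insert 173: h=3, slot 3 occupied -> index 4.
Table: [-, -, 920, 904, 173, -, -, 789, 994, -, 945, 674, -, -, 881, 252, 389]

945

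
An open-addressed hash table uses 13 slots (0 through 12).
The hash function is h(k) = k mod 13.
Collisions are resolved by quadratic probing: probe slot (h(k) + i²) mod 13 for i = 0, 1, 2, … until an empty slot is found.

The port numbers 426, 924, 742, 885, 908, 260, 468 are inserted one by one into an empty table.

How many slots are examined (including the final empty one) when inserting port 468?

Insert 426: h=10, slot 10 empty => index 10.
Insert 924: h=1, slot 1 empty => index 1.
Insert 742: h=1, slot 1 occupied => index 2.
Insert 885: h=1, slots 1,2 occupied => index 5.
Insert 908: h=11, slot 11 empty => index 11.
Insert 260: h=0, slot 0 empty => index 0.
Insert 468: h=0, slots 0,1 occupied => index 4.
Table: [260, 924, 742, -, 468, 885, -, -, -, -, 426, 908, -]

3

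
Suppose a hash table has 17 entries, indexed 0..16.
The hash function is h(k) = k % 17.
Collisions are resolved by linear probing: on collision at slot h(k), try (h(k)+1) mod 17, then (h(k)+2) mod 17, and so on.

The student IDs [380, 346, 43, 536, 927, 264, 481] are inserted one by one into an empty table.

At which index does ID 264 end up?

12

380 hashes to 6; slot 6 is free → place at 6.
346 hashes to 6; 6 taken → place at 7.
43 hashes to 9; slot 9 is free → place at 9.
536 hashes to 9; 9 taken → place at 10.
927 hashes to 9; 9,10 taken → place at 11.
264 hashes to 9; 9,10,11 taken → place at 12.
481 hashes to 5; slot 5 is free → place at 5.
Table: [_, _, _, _, _, 481, 380, 346, _, 43, 536, 927, 264, _, _, _, _]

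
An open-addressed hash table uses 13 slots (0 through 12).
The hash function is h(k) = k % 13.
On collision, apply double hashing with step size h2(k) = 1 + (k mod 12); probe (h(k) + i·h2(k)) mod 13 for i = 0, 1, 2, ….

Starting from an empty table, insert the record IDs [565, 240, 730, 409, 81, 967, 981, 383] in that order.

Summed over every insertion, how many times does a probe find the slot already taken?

565: h=6 → slot 6
240: h=6, h2=1, probe 6,7 → slot 7
730: h=2 → slot 2
409: h=6, h2=2, probe 6,8 → slot 8
81: h=3 → slot 3
967: h=5 → slot 5
981: h=6, h2=10, probe 6,3,0 → slot 0
383: h=6, h2=12, probe 6,5,4 → slot 4
Table: [981, _, 730, 81, 383, 967, 565, 240, 409, _, _, _, _]

6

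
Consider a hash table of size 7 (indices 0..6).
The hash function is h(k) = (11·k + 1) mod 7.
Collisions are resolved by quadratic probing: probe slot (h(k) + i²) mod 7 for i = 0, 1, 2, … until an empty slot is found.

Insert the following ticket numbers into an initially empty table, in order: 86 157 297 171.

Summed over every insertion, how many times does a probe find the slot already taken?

3

Insert 86: h=2, slot 2 empty → index 2.
Insert 157: h=6, slot 6 empty → index 6.
Insert 297: h=6, slot 6 occupied → index 0.
Insert 171: h=6, slots 6,0 occupied → index 3.
Table: [297, ∅, 86, 171, ∅, ∅, 157]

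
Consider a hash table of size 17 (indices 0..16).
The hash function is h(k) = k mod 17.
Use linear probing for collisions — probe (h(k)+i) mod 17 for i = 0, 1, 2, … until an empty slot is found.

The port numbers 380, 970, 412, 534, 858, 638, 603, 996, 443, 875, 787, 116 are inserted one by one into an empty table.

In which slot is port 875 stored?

12

Insert 380: h=6, slot 6 empty => index 6.
Insert 970: h=1, slot 1 empty => index 1.
Insert 412: h=4, slot 4 empty => index 4.
Insert 534: h=7, slot 7 empty => index 7.
Insert 858: h=8, slot 8 empty => index 8.
Insert 638: h=9, slot 9 empty => index 9.
Insert 603: h=8, slots 8,9 occupied => index 10.
Insert 996: h=10, slot 10 occupied => index 11.
Insert 443: h=1, slot 1 occupied => index 2.
Insert 875: h=8, slots 8,9,10,11 occupied => index 12.
Insert 787: h=5, slot 5 empty => index 5.
Insert 116: h=14, slot 14 empty => index 14.
Table: [—, 970, 443, —, 412, 787, 380, 534, 858, 638, 603, 996, 875, —, 116, —, —]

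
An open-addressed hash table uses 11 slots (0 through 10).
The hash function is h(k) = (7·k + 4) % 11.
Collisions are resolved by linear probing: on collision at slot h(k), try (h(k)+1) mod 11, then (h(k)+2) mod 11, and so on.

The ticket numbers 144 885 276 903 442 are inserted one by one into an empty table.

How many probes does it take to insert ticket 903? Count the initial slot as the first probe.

144: h=0 => slot 0
885: h=6 => slot 6
276: h=0, probe 0,1 => slot 1
903: h=0, probe 0,1,2 => slot 2
442: h=7 => slot 7
Table: [144, 276, 903, ∅, ∅, ∅, 885, 442, ∅, ∅, ∅]

3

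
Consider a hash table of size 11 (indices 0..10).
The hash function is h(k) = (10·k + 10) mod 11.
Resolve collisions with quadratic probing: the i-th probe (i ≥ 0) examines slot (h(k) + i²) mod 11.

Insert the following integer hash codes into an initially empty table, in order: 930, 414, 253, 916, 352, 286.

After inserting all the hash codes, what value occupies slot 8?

Insert 930: h=4, slot 4 empty => index 4.
Insert 414: h=3, slot 3 empty => index 3.
Insert 253: h=10, slot 10 empty => index 10.
Insert 916: h=7, slot 7 empty => index 7.
Insert 352: h=10, slot 10 occupied => index 0.
Insert 286: h=10, slots 10,0,3 occupied => index 8.
Table: [352, ∅, ∅, 414, 930, ∅, ∅, 916, 286, ∅, 253]

286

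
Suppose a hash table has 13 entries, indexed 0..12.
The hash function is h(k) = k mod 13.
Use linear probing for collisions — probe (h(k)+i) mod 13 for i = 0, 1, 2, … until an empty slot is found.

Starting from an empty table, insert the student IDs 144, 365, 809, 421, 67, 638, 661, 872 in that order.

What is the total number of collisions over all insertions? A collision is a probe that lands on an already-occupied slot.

14

Insert 144: h=1, slot 1 empty → index 1.
Insert 365: h=1, slot 1 occupied → index 2.
Insert 809: h=3, slot 3 empty → index 3.
Insert 421: h=5, slot 5 empty → index 5.
Insert 67: h=2, slots 2,3 occupied → index 4.
Insert 638: h=1, slots 1,2,3,4,5 occupied → index 6.
Insert 661: h=11, slot 11 empty → index 11.
Insert 872: h=1, slots 1,2,3,4,5,6 occupied → index 7.
Table: [—, 144, 365, 809, 67, 421, 638, 872, —, —, —, 661, —]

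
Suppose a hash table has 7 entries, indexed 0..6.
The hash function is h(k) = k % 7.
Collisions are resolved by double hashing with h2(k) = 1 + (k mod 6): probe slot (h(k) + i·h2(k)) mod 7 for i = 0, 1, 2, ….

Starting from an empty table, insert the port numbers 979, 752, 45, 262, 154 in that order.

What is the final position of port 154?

979: h=6 => slot 6
752: h=3 => slot 3
45: h=3, h2=4, probe 3,0 => slot 0
262: h=3, h2=5, probe 3,1 => slot 1
154: h=0, h2=5, probe 0,5 => slot 5
Table: [45, 262, ., 752, ., 154, 979]

5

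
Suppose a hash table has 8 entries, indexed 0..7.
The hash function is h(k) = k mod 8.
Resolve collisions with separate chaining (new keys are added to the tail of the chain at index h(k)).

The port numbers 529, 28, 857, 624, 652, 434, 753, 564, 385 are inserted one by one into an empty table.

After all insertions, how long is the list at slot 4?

529 → bucket 1
28 → bucket 4
857 → bucket 1 (collision)
624 → bucket 0
652 → bucket 4 (collision)
434 → bucket 2
753 → bucket 1 (collision)
564 → bucket 4 (collision)
385 → bucket 1 (collision)
Final buckets:
0: 624
1: 529 -> 857 -> 753 -> 385
2: 434
3: .
4: 28 -> 652 -> 564
5: .
6: .
7: .

3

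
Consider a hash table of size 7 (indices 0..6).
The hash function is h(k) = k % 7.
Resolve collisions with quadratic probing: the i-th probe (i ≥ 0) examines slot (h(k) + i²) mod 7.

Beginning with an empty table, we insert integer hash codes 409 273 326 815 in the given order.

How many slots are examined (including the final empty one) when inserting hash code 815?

Insert 409: h=3, slot 3 empty => index 3.
Insert 273: h=0, slot 0 empty => index 0.
Insert 326: h=4, slot 4 empty => index 4.
Insert 815: h=3, slots 3,4,0 occupied => index 5.
Table: [273, ∅, ∅, 409, 326, 815, ∅]

4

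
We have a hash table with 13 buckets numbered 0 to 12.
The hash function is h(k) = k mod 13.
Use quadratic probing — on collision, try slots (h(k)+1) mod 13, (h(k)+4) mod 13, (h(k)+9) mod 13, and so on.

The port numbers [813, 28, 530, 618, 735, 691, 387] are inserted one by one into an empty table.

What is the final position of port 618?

813 hashes to 7; slot 7 is free => place at 7.
28 hashes to 2; slot 2 is free => place at 2.
530 hashes to 10; slot 10 is free => place at 10.
618 hashes to 7; 7 taken => place at 8.
735 hashes to 7; 7,8 taken => place at 11.
691 hashes to 2; 2 taken => place at 3.
387 hashes to 10; 10,11 taken => place at 1.
Table: [., 387, 28, 691, ., ., ., 813, 618, ., 530, 735, .]

8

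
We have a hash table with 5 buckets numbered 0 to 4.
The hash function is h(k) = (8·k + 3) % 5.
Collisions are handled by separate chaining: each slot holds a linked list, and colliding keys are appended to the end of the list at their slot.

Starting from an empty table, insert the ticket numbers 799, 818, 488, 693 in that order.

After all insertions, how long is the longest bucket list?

3

799 → bucket 0
818 → bucket 2
488 → bucket 2 (collision)
693 → bucket 2 (collision)
Final buckets:
0: 799
1: —
2: 818 -> 488 -> 693
3: —
4: —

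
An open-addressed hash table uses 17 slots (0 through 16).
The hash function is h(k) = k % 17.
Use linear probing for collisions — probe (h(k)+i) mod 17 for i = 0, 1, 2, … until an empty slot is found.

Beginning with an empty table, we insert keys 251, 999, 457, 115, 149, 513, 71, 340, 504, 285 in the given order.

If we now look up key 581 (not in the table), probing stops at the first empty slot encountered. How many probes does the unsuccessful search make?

Insert 251: h=13, slot 13 empty → index 13.
Insert 999: h=13, slot 13 occupied → index 14.
Insert 457: h=15, slot 15 empty → index 15.
Insert 115: h=13, slots 13,14,15 occupied → index 16.
Insert 149: h=13, slots 13,14,15,16 occupied → index 0.
Insert 513: h=3, slot 3 empty → index 3.
Insert 71: h=3, slot 3 occupied → index 4.
Insert 340: h=0, slot 0 occupied → index 1.
Insert 504: h=11, slot 11 empty → index 11.
Insert 285: h=13, slots 13,14,15,16,0,1 occupied → index 2.
Table: [149, 340, 285, 513, 71, ., ., ., ., ., ., 504, ., 251, 999, 457, 115]
Lookup 581: h=3, probe 3,4,5 → slot 5 empty, not found.

3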